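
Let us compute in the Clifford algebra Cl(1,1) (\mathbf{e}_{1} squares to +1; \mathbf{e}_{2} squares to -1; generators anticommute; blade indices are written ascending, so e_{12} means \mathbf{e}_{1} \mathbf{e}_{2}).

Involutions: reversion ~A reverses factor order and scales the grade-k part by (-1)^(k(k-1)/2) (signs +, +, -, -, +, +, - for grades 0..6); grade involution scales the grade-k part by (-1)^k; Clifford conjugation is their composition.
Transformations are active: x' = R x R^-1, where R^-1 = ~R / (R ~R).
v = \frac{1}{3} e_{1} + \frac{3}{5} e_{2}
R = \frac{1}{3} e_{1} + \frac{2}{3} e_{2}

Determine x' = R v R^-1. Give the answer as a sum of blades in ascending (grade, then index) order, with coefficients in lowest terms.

~R = \frac{1}{3} e_{1} + \frac{2}{3} e_{2}, and R ~R = -\frac{1}{3}, so R^-1 = ~R / (-\frac{1}{3}).
R v = -\frac{13}{45} - \frac{1}{45} e_{12}
Answer: \frac{11}{45} e_{1} + \frac{5}{9} e_{2}


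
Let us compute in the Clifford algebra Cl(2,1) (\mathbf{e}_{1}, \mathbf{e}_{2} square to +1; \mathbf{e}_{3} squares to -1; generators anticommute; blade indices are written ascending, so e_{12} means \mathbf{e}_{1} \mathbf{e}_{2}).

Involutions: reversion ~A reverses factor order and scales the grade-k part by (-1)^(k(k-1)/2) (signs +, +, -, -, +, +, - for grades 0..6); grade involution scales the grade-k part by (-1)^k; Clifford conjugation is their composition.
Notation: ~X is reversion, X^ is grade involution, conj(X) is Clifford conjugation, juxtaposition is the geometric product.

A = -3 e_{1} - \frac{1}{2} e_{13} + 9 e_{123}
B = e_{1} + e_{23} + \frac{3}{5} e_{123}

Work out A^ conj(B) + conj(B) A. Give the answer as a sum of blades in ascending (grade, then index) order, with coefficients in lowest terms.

first term: -\frac{42}{5} + 9 e_{1} + \frac{3}{10} e_{2} - \frac{1}{2} e_{3} + \frac{1}{2} e_{12} + \frac{54}{5} e_{23} - 3 e_{123}
second term: \frac{42}{5} - 9 e_{1} + \frac{3}{10} e_{2} + \frac{1}{2} e_{3} - \frac{1}{2} e_{12} - \frac{54}{5} e_{23} + 3 e_{123}
Answer: \frac{3}{5} e_{2}


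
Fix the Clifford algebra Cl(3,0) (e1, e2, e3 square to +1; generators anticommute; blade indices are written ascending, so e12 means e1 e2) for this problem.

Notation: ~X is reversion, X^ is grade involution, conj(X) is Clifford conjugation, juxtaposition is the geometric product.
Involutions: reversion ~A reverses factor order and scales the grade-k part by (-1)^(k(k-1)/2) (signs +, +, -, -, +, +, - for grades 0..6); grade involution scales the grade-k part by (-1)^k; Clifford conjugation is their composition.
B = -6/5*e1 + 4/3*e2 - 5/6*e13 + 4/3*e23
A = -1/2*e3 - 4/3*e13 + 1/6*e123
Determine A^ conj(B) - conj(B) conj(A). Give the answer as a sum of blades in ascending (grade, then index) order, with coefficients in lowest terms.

first term: 10/9 - 23/36*e1 + 19/36*e2 + 8/5*e3 - 16/9*e12 - 37/45*e13 + 7/15*e23 - 16/9*e123
second term: -10/9 + 23/36*e1 - 19/36*e2 + 8/5*e3 - 16/9*e12 + 37/45*e13 - 7/15*e23 + 16/9*e123
Answer: 20/9 - 23/18*e1 + 19/18*e2 - 74/45*e13 + 14/15*e23 - 32/9*e123


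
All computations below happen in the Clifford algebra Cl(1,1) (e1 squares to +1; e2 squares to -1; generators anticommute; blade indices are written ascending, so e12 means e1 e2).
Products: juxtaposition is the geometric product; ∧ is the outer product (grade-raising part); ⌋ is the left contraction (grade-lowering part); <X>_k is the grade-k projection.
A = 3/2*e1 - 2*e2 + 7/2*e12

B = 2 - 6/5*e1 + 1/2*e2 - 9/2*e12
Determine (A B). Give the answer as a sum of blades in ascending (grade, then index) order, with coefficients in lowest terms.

step 1: -331/20 + 41/4*e1 - 131/20*e2 + 107/20*e12
Answer: -331/20 + 41/4*e1 - 131/20*e2 + 107/20*e12


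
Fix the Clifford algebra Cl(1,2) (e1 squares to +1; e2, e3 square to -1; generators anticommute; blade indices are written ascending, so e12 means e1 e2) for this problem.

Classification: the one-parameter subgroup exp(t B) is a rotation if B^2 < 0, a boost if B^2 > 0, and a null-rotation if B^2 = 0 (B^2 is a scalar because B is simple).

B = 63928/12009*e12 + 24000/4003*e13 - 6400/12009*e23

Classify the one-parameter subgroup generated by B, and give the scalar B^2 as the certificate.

B^2 term by term: the squares give (63928/12009)^2*(e12)^2 + (24000/4003)^2*(e13)^2 + (-6400/12009)^2*(e23)^2 = 4086789184/144216081*(+1) + 576000000/16024009*(+1) + 40960000/144216081*(-1) = 64 (each basis 2-blade squares to minus the product of its generators' squares); cross terms between blades sharing an index anticommute and cancel. So B^2 = 64.
Answer: boost, certificate B^2 = 64. Key observation: B^2 = 64 is a conjugation invariant, so its sign decides the class regardless of the surface form of B.


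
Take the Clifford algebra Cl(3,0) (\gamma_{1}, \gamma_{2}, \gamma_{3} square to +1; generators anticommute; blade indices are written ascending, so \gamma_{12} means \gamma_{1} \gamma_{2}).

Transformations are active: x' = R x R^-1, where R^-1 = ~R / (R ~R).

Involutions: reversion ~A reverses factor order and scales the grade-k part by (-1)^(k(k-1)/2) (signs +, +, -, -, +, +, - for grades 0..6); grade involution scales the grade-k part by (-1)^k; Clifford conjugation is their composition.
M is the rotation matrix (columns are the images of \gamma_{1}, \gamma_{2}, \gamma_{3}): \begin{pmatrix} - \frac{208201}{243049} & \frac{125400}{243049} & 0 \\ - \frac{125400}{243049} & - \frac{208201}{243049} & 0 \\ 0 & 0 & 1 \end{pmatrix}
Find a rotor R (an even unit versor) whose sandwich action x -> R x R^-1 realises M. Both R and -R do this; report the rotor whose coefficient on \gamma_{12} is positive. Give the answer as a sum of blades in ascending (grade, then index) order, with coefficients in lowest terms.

Method: write R = a + b12*\gamma_{12} + b13*\gamma_{13} + b23*\gamma_{23} with a^2 + b12^2 + b13^2 + b23^2 = 1 (so R^-1 = ~R). Expanding the columns R e_j ~R gives tr M = 4a^2 - 1 and, from the antisymmetric part, M21 - M12 = -4a*b12, M13 - M31 = 4a*b13, M32 - M23 = -4a*b23.
Here tr M = -\frac{173353}{243049}, so a^2 = (1 + tr M)/4 = \frac{17424}{243049} and a = ±\frac{132}{493}. Taking a = \frac{132}{493}: M21 - M12 = -\frac{250800}{243049}, M13 - M31 = 0, M32 - M23 = 0, giving b12 = \frac{475}{493}, b13 = 0, b23 = 0, i.e. R = \frac{132}{493} + \frac{475}{493} \gamma_{12}.
Its \gamma_{12} coefficient is already positive.
Answer: \frac{132}{493} + \frac{475}{493} \gamma_{12}. Key observation: the double cover Spin(3) -> SO(3) sends R and -R to the same matrix (trace -\frac{173353}{243049} here), so the stated sign of the \gamma_{12} coefficient is what selects one sheet.


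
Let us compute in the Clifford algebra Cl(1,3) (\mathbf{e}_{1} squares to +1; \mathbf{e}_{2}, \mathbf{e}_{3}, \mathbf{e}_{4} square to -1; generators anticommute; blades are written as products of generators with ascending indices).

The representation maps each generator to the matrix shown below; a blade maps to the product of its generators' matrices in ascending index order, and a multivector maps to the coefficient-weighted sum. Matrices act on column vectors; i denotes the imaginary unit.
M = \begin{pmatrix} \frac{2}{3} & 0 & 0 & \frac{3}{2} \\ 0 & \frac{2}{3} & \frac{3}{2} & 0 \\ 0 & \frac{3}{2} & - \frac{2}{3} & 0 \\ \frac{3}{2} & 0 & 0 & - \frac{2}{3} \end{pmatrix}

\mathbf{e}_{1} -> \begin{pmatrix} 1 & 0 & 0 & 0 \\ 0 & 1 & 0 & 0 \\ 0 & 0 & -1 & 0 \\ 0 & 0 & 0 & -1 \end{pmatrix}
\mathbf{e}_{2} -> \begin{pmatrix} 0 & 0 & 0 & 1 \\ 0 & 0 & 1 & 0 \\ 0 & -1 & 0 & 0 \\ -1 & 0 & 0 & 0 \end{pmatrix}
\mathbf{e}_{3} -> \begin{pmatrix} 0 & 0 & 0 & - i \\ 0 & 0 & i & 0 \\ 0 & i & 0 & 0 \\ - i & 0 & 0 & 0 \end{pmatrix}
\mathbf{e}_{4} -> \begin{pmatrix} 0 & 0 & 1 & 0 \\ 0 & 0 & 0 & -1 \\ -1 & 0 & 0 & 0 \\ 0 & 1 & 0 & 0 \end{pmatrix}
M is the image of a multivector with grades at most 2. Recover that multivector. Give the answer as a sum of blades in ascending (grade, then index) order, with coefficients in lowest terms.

Method: the blade images are trace-orthogonal — tr(rho(e_A) rho(e_B)^-1) = 4 if A = B and 0 otherwise — and rho(e_A)^-1 = (e_A)^2 * rho(e_A) with (e_A)^2 = +1 or -1, so the coefficient of e_A in the preimage is (e_A)^2 * tr(M rho(e_A))/4.
Nonzero projections over blades of grade <= 2: e_{1}: (e_{1})^2 = +1, tr(M rho(e_{1})) = \frac{8}{3}, coefficient \frac{2}{3}; e_{1} e_{2}: (e_{1} e_{2})^2 = +1, tr(M rho(e_{1} e_{2})) = 6, coefficient \frac{3}{2}. Every other blade of grade <= 2 projects to 0.
Answer: \frac{2}{3} e_{1} + \frac{3}{2} e_{1} e_{2}


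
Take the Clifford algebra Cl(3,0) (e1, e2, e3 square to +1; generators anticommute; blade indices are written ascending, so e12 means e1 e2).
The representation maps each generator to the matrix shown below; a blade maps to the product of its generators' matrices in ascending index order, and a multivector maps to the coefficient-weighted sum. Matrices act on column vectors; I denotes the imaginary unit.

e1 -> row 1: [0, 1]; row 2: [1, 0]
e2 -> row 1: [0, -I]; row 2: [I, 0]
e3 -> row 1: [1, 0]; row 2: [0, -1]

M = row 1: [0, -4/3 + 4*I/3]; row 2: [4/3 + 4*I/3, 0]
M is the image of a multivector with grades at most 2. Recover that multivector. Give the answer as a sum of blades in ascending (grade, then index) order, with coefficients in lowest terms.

Method: 1, rho(e1), rho(e2), rho(e3) form a trace-orthogonal basis of the 2x2 complex matrices (tr(X Y) = 2 if X = Y, else 0), so M = m0*1 + m1*rho(e1) + m2*rho(e2) + m3*rho(e3) with m0 = tr(M)/2 = 0, m1 = tr(M rho(e1))/2 = 4*I/3, m2 = tr(M rho(e2))/2 = -4*I/3, m3 = tr(M rho(e3))/2 = 0.
Multiplying table entries, the bivector images are rho(e12) = I*rho(e3), rho(e13) = -I*rho(e2), rho(e23) = I*rho(e1); with real blade coefficients the real parts of m0..m3 are the coefficients of 1, e1, e2, e3 and the imaginary parts give the bivectors (e23: Im m1, e13: -Im m2, e12: Im m3).
Answer: 4/3*e13 + 4/3*e23


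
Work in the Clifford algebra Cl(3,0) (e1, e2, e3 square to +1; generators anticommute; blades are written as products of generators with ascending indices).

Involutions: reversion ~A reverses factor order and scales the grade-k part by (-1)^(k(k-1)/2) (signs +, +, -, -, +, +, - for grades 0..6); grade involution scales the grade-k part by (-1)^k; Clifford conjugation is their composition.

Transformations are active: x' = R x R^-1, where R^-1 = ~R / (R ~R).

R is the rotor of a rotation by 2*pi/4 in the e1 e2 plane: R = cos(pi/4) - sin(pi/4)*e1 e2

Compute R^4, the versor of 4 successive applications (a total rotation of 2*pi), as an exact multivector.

Because a rotor carries half the rotation angle, composing 4 copies of this e1 e2-plane rotor multiplies the phase: 4*(pi/4) = pi, hence R^4 = cos(pi) - sin(pi)*e1 e2.
cos(pi) = -1 and sin(pi) = 0, so R^4 = -1. The total rotation 2*pi is 1 full turn, so every vector returns to itself, yet the rotor is -1, on the OTHER sheet of the double cover (an odd number of 2*pi turns).
Answer: -1


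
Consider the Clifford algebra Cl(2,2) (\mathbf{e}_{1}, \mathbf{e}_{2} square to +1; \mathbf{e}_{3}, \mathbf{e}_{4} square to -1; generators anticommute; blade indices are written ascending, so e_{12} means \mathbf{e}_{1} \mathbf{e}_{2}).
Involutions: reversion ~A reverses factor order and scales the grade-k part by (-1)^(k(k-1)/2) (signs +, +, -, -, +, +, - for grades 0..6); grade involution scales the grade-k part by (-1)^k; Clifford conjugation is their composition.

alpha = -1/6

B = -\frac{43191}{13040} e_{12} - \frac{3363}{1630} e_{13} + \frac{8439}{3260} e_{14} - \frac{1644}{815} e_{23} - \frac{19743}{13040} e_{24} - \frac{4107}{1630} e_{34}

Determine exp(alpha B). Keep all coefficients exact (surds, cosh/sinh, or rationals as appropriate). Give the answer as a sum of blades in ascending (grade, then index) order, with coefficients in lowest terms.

B^2 term by term: the squares give (-\frac{43191}{13040})^2*(e_{12})^2 + (-\frac{3363}{1630})^2*(e_{13})^2 + (\frac{8439}{3260})^2*(e_{14})^2 + (-\frac{1644}{815})^2*(e_{23})^2 + (-\frac{19743}{13040})^2*(e_{24})^2 + (-\frac{4107}{1630})^2*(e_{34})^2 = \frac{1865462481}{170041600}*(-1) + \frac{11309769}{2656900}*(+1) + \frac{71216721}{10627600}*(+1) + \frac{2702736}{664225}*(+1) + \frac{389786049}{170041600}*(+1) + \frac{16867449}{2656900}*(-1) = 0 (each basis 2-blade squares to minus the product of its generators' squares); cross terms between blades sharing an index anticommute and cancel; the commuting (index-disjoint) pairs give grade-4 terms 2*c*c'*(blade product), which cancel blade by blade — e_{1234}: \frac{177385437}{10627600} - \frac{66395709}{10627600} - \frac{6936858}{664225} = 0 — confirming B is simple. So B^2 = 0.
B^2 = 0, so the series closes: exp(alpha B) = 1 + alpha B (parabolic case).
Answer: 1 + \frac{14397}{26080} e_{12} + \frac{1121}{3260} e_{13} - \frac{2813}{6520} e_{14} + \frac{274}{815} e_{23} + \frac{6581}{26080} e_{24} + \frac{1369}{3260} e_{34}


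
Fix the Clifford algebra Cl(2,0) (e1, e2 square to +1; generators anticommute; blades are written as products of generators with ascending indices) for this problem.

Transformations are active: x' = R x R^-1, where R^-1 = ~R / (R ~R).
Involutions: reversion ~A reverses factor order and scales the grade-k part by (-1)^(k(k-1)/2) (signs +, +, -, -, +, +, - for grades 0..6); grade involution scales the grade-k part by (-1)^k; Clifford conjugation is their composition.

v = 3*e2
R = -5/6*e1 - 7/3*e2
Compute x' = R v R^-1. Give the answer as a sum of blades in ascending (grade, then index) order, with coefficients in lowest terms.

~R = -5/6*e1 - 7/3*e2, and R ~R = 221/36, so R^-1 = ~R / (221/36).
R v = -7 - 5/2*e1 e2
Answer: 420/221*e1 + 513/221*e2


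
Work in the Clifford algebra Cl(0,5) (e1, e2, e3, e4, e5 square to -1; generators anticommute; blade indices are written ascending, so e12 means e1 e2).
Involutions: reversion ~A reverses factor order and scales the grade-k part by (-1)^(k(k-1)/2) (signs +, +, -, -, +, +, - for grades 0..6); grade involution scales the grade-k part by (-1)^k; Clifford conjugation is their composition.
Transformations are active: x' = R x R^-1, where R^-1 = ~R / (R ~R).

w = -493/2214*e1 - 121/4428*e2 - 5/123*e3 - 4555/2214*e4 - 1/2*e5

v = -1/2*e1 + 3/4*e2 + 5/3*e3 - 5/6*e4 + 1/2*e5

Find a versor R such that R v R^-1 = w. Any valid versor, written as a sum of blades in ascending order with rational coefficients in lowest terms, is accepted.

A norm check does it: q(v) = q(w) = -653/144, hence R = v + w = -800/1107*e1 + 800/1107*e2 + 200/123*e3 - 3200/1107*e4 realises the map — parallel part kept, (v - w)/2 negated, v carried to w.
Answer: -800/1107*e1 + 800/1107*e2 + 200/123*e3 - 3200/1107*e4


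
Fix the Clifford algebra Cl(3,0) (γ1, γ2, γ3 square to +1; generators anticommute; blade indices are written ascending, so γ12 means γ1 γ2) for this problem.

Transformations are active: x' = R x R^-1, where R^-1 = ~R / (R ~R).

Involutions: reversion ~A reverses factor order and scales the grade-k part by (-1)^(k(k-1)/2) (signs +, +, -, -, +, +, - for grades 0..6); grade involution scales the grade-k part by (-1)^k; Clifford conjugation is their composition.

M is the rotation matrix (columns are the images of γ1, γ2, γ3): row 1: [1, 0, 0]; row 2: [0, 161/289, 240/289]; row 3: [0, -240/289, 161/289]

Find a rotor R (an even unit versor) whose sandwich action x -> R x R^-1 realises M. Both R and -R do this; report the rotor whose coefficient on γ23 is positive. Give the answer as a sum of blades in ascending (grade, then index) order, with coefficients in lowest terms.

Method: write R = a + b12*γ12 + b13*γ13 + b23*γ23 with a^2 + b12^2 + b13^2 + b23^2 = 1 (so R^-1 = ~R). Expanding the columns R e_j ~R gives tr M = 4a^2 - 1 and, from the antisymmetric part, M21 - M12 = -4a*b12, M13 - M31 = 4a*b13, M32 - M23 = -4a*b23.
Here tr M = 611/289, so a^2 = (1 + tr M)/4 = 225/289 and a = ±15/17. Taking a = 15/17: M21 - M12 = 0, M13 - M31 = 0, M32 - M23 = -480/289, giving b12 = 0, b13 = 0, b23 = 8/17, i.e. R = 15/17 + 8/17*γ23.
Its γ23 coefficient is already positive.
Answer: 15/17 + 8/17*γ23. Uniqueness: Spin(3) -> SO(3) maps R and -R to the same rotation of trace 611/289; fixing the sign of the γ23 coefficient removes the ambiguity.


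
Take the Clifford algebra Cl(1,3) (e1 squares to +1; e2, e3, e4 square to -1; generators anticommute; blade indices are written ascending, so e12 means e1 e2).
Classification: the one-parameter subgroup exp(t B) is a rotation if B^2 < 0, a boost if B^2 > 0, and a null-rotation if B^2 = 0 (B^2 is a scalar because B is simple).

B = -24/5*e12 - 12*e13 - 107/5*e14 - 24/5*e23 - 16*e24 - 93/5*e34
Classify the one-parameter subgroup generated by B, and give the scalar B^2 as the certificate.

B^2 term by term: the squares give (-24/5)^2*(e12)^2 + (-12)^2*(e13)^2 + (-107/5)^2*(e14)^2 + (-24/5)^2*(e23)^2 + (-16)^2*(e24)^2 + (-93/5)^2*(e34)^2 = 576/25*(+1) + 144*(+1) + 11449/25*(+1) + 576/25*(-1) + 256*(-1) + 8649/25*(-1) = 0 (each basis 2-blade squares to minus the product of its generators' squares); cross terms between blades sharing an index anticommute and cancel; the commuting (index-disjoint) pairs give grade-4 terms 2*c*c'*(blade product), which cancel blade by blade — e1234: 4464/25 - 384 + 5136/25 = 0 — confirming B is simple. So B^2 = 0.
Answer: null-rotation, certificate B^2 = 0. No conjugation can change B^2 = 0; the sign gives the class.


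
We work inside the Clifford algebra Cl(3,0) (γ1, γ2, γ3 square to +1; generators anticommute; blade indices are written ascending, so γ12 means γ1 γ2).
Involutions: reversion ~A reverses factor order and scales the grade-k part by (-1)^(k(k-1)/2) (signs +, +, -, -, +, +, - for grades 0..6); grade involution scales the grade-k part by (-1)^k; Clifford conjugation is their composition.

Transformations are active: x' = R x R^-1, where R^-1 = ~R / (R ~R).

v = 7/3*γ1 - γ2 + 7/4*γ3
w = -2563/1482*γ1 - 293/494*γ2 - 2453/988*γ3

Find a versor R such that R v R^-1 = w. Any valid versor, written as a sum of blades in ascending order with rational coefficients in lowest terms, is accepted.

Sketch: the shared square 1369/144 makes R = v + w = 895/1482*γ1 - 787/494*γ2 - 181/247*γ3 the natural versor; its sandwich fixes that direction, negates (v - w)/2, and sends v to w.
Answer: 895/1482*γ1 - 787/494*γ2 - 181/247*γ3


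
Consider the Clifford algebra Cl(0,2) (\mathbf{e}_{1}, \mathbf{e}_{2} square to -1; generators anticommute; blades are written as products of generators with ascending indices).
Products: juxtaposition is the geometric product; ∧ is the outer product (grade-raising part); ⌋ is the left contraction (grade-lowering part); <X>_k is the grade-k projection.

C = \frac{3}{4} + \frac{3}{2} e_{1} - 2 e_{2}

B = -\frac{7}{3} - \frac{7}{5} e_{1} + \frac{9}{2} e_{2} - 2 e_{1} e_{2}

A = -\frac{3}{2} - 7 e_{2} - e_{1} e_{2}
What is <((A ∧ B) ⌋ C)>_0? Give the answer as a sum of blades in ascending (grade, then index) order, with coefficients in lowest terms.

step 1: \frac{7}{2} + \frac{21}{10} e_{1} + \frac{115}{12} e_{2} - \frac{67}{15} e_{1} e_{2}
step 2: \frac{2237}{120} + \frac{21}{4} e_{1} - 7 e_{2}
step 3: \frac{2237}{120}
Answer: \frac{2237}{120}


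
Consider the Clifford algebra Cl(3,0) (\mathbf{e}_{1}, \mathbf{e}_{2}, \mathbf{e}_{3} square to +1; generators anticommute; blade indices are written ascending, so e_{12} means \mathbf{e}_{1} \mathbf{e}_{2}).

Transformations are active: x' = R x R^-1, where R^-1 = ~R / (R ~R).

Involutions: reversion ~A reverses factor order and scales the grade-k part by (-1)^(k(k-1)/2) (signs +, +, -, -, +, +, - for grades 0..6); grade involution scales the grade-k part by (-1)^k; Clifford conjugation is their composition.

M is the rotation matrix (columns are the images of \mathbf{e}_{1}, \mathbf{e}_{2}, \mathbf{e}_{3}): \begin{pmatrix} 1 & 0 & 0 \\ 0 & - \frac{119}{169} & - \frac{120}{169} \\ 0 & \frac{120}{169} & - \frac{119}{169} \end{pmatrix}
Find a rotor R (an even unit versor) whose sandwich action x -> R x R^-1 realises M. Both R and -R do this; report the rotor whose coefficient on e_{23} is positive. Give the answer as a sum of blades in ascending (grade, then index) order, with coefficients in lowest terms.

Method: write R = a + b12*e_{12} + b13*e_{13} + b23*e_{23} with a^2 + b12^2 + b13^2 + b23^2 = 1 (so R^-1 = ~R). Expanding the columns R e_j ~R gives tr M = 4a^2 - 1 and, from the antisymmetric part, M21 - M12 = -4a*b12, M13 - M31 = 4a*b13, M32 - M23 = -4a*b23.
Here tr M = -\frac{69}{169}, so a^2 = (1 + tr M)/4 = \frac{25}{169} and a = ±\frac{5}{13}. Taking a = \frac{5}{13}: M21 - M12 = 0, M13 - M31 = 0, M32 - M23 = \frac{240}{169}, giving b12 = 0, b13 = 0, b23 = -\frac{12}{13}, i.e. R = \frac{5}{13} - \frac{12}{13} e_{23}.
Its e_{23} coefficient is negative, so report the other preimage -R.
Answer: -\frac{5}{13} + \frac{12}{13} e_{23}. Why the constraint matters: R and -R act identically through the sandwich — M has trace -\frac{69}{169} either way — so only the sign condition on e_{23} picks one of the two preimages.


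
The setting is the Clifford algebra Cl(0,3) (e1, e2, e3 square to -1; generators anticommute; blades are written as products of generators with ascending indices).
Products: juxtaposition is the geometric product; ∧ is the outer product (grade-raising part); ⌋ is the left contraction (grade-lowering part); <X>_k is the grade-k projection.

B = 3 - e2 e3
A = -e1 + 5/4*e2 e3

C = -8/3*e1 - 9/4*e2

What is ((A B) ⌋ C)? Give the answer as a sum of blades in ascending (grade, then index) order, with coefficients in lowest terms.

step 1: 5/4 - 3*e1 + 15/4*e2 e3 + e1 e2 e3
step 2: -8 - 10/3*e1 - 45/16*e2
Answer: -8 - 10/3*e1 - 45/16*e2


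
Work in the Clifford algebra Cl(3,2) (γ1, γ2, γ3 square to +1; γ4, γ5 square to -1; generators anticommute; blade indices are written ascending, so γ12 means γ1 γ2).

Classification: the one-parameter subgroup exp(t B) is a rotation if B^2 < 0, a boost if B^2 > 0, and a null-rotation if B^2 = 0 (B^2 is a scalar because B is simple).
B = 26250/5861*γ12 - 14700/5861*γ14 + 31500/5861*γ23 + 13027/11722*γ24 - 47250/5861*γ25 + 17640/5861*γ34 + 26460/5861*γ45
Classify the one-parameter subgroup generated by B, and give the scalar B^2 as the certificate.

B^2 term by term: the squares give (26250/5861)^2*(γ12)^2 + (-14700/5861)^2*(γ14)^2 + (31500/5861)^2*(γ23)^2 + (13027/11722)^2*(γ24)^2 + (-47250/5861)^2*(γ25)^2 + (17640/5861)^2*(γ34)^2 + (26460/5861)^2*(γ45)^2 = 689062500/34351321*(-1) + 216090000/34351321*(+1) + 992250000/34351321*(-1) + 169702729/137405284*(+1) + 2232562500/34351321*(+1) + 311169600/34351321*(+1) + 700131600/34351321*(-1) = 49/4 (each basis 2-blade squares to minus the product of its generators' squares); cross terms between blades sharing an index anticommute and cancel; the commuting (index-disjoint) pairs give grade-4 terms 2*c*c'*(blade product), which cancel blade by blade — γ1234: 926100000/34351321 - 926100000/34351321 = 0; γ1245: 1389150000/34351321 - 1389150000/34351321 = 0; γ2345: 1666980000/34351321 - 1666980000/34351321 = 0 — confirming B is simple. So B^2 = 49/4.
Answer: boost, certificate B^2 = 49/4. One invariant decides it: the square 49/4 survives every conjugation, and its sign is exactly the classification.


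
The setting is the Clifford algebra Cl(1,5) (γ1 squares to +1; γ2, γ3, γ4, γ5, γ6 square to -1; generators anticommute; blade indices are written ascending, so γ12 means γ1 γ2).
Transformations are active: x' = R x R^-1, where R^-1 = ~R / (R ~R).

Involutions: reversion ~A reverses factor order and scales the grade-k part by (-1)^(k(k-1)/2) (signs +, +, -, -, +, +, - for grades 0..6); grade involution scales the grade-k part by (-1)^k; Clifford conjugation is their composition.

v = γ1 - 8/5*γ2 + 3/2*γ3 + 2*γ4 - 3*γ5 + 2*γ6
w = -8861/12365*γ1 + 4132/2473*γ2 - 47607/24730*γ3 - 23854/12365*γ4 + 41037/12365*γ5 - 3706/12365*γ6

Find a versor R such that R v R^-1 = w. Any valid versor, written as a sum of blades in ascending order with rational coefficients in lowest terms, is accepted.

Sketch: the shared square -2081/100 makes R = v + w = 3504/12365*γ1 + 876/12365*γ2 - 5256/12365*γ3 + 876/12365*γ4 + 3942/12365*γ5 + 21024/12365*γ6 the natural versor; its sandwich fixes that direction, negates (v - w)/2, and sends v to w.
Answer: 3504/12365*γ1 + 876/12365*γ2 - 5256/12365*γ3 + 876/12365*γ4 + 3942/12365*γ5 + 21024/12365*γ6


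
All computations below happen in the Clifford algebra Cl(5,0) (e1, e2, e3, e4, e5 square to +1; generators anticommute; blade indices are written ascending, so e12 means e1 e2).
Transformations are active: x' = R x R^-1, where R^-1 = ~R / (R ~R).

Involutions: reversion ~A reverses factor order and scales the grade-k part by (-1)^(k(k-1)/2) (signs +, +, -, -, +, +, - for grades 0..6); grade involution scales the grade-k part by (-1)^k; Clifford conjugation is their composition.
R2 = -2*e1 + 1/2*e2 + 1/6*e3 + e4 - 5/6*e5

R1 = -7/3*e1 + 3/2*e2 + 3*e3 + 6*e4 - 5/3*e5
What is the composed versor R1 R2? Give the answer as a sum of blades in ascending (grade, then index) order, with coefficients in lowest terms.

Distribute over the terms of R1 (each basis-blade product reordered to ascending indices, repeated generators contracted through their squares):
(-7/3*e1) R2 = 14/3 - 7/6*e12 - 7/18*e13 - 7/3*e14 + 35/18*e15
(3/2*e2) R2 = 3/4 + 3*e12 + 1/4*e23 + 3/2*e24 - 5/4*e25
(3*e3) R2 = 1/2 + 6*e13 - 3/2*e23 + 3*e34 - 5/2*e35
(6*e4) R2 = 6 + 12*e14 - 3*e24 - e34 - 5*e45
(-5/3*e5) R2 = 25/18 - 10/3*e15 + 5/6*e25 + 5/18*e35 + 5/3*e45
Summing the partial products and collecting blades:
Answer: 479/36 + 11/6*e12 + 101/18*e13 + 29/3*e14 - 25/18*e15 - 5/4*e23 - 3/2*e24 - 5/12*e25 + 2*e34 - 20/9*e35 - 10/3*e45


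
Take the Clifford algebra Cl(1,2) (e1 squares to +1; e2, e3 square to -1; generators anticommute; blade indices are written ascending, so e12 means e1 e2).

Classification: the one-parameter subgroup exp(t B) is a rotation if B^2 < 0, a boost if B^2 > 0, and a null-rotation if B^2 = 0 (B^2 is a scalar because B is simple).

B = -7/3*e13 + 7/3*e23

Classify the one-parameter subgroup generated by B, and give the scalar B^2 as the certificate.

B^2 term by term: the squares give (-7/3)^2*(e13)^2 + (7/3)^2*(e23)^2 = 49/9*(+1) + 49/9*(-1) = 0 (each basis 2-blade squares to minus the product of its generators' squares); cross terms between blades sharing an index anticommute and cancel. So B^2 = 0.
Answer: null-rotation, certificate B^2 = 0. The scalar 0 is the complete invariant here: its sign names the subgroup type.


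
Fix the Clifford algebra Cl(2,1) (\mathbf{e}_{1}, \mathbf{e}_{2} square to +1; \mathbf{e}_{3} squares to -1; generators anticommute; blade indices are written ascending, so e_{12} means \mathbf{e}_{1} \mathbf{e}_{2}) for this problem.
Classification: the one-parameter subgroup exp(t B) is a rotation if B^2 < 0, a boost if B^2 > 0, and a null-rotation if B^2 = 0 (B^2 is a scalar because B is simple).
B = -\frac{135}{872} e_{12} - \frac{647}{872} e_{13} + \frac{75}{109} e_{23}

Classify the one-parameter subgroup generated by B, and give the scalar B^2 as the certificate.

B^2 term by term: the squares give (-\frac{135}{872})^2*(e_{12})^2 + (-\frac{647}{872})^2*(e_{13})^2 + (\frac{75}{109})^2*(e_{23})^2 = \frac{18225}{760384}*(-1) + \frac{418609}{760384}*(+1) + \frac{5625}{11881}*(+1) = 1 (each basis 2-blade squares to minus the product of its generators' squares); cross terms between blades sharing an index anticommute and cancel. So B^2 = 1.
Answer: boost, certificate B^2 = 1. The invariant at work: B^2 = 1 is unchanged by conjugation, hence its sign classifies the subgroup whatever basis B is written in.


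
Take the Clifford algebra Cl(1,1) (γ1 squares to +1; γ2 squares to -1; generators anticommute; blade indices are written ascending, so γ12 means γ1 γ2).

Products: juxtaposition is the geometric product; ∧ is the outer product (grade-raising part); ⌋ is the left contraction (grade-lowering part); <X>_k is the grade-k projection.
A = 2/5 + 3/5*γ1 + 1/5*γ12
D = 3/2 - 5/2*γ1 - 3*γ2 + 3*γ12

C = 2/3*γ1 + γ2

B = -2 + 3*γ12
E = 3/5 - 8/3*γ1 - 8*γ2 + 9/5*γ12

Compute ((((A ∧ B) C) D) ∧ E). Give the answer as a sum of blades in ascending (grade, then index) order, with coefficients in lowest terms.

step 1: -4/5 - 6/5*γ1 + 4/5*γ12
step 2: -4/5 - 4/3*γ1 - 4/3*γ2 - 6/5*γ12
step 3: -82/15 - 38/5*γ1 - 33/5*γ2 - 53/15*γ12
step 4: -82/25 + 2254/225*γ1 + 2983/75*γ2 + 781/25*γ12
Answer: -82/25 + 2254/225*γ1 + 2983/75*γ2 + 781/25*γ12


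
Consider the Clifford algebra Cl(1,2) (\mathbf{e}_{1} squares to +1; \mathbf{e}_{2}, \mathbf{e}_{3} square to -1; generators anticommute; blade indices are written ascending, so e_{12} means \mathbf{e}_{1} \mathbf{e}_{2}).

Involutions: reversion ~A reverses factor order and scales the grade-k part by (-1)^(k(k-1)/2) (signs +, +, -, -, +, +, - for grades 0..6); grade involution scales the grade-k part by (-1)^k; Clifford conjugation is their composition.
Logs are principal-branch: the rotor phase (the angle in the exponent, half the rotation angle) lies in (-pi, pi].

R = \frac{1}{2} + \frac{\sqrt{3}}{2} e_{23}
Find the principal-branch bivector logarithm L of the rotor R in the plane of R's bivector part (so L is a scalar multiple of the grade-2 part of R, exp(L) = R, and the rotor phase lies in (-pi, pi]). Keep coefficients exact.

The scalar part of R is \frac{1}{2}, and that scalar determines the rotor phase on the principal branch; recovering the unit plane as bivector-part over sine of the phase gives L = phase * plane.
Concretely: cos(phase) = \frac{1}{2} gives phase = ±\frac{\pi}{3}, and since phase/sin(phase) is even the sign is immaterial: L = (phase/sin(phase)) * <R>_2 = (\frac{2 \sqrt{3} \pi}{9}) * <R>_2.
Answer: \frac{\pi}{3} e_{23}


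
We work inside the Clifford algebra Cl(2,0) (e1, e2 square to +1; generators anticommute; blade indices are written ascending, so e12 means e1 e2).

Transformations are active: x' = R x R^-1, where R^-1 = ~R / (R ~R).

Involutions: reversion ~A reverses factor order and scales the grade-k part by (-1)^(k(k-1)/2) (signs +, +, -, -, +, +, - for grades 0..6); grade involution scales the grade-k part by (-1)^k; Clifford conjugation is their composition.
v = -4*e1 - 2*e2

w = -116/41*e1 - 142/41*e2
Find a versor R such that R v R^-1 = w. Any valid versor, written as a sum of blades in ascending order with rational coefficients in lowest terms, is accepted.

Construction: equal norms (both 20) license R = v + w = -280/41*e1 - 224/41*e2 — nothing changes along that direction, while (v - w)/2 changes sign, so v maps onto w.
Answer: -280/41*e1 - 224/41*e2


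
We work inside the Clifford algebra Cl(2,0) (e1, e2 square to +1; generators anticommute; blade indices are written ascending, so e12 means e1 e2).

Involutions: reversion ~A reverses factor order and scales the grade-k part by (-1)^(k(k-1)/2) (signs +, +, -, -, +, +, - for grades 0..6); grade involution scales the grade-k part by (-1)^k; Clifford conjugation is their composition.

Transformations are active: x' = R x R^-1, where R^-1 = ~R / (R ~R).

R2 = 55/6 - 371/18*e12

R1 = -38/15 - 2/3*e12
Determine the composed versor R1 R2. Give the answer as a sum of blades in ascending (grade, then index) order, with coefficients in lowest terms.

Distribute over the terms of R1 (each basis-blade product reordered to ascending indices, repeated generators contracted through their squares):
(-38/15) R2 = -209/9 + 7049/135*e12
(-2/3*e12) R2 = -371/27 - 55/9*e12
Summing the partial products and collecting blades:
Answer: -998/27 + 6224/135*e12


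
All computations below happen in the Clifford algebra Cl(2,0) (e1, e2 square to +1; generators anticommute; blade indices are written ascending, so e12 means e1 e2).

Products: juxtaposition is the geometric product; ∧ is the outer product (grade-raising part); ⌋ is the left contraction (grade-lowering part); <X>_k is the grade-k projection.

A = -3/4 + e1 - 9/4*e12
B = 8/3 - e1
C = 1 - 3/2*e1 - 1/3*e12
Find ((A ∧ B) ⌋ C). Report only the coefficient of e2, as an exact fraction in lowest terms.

step 1: -2 + 41/12*e1 - 6*e12
step 2: -73/8 + 3*e1 - 41/36*e2 + 2/3*e12
Answer: -41/36


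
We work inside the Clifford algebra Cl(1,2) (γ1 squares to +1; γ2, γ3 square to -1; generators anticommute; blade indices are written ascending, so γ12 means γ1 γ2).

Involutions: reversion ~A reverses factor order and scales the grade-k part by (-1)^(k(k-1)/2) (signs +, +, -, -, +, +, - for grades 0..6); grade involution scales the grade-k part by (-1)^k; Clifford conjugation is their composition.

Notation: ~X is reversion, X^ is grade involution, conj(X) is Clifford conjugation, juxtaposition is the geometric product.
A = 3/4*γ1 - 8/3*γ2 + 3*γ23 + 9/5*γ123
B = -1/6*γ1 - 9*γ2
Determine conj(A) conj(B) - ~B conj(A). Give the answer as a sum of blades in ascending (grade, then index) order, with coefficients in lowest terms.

first term: -193/8 - 27*γ3 - 259/36*γ12 + 81/5*γ13 + 3/10*γ23 - 1/2*γ123
second term: 193/8 - 27*γ3 - 259/36*γ12 - 81/5*γ13 - 3/10*γ23 + 1/2*γ123
Answer: -193/4 + 162/5*γ13 + 3/5*γ23 - γ123


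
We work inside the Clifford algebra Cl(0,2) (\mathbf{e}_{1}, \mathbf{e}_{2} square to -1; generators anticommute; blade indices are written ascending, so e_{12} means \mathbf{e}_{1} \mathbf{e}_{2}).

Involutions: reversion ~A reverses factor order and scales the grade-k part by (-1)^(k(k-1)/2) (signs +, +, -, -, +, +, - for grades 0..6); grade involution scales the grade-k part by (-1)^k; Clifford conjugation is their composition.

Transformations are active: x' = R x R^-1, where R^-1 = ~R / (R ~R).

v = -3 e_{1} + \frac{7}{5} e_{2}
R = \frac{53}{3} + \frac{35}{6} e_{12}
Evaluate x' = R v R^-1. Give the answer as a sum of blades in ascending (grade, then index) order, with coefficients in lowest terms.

~R = \frac{53}{3} - \frac{35}{6} e_{12}, and R ~R = \frac{12461}{36}, so R^-1 = ~R / (\frac{12461}{36}).
R v = -\frac{367}{6} e_{1} + \frac{217}{30} e_{2}
Answer: -\frac{40421}{12461} e_{1} - \frac{41223}{62305} e_{2}


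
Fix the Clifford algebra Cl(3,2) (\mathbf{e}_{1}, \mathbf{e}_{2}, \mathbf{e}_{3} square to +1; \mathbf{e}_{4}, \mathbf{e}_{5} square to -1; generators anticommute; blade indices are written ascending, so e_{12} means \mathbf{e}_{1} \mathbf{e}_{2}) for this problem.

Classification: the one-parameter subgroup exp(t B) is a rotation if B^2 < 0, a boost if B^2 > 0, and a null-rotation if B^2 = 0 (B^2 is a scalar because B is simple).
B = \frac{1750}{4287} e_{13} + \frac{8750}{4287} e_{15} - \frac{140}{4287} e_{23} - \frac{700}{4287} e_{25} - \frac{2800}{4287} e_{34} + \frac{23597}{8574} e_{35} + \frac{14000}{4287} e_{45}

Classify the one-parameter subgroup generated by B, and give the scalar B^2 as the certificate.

B^2 term by term: the squares give (\frac{1750}{4287})^2*(e_{13})^2 + (\frac{8750}{4287})^2*(e_{15})^2 + (-\frac{140}{4287})^2*(e_{23})^2 + (-\frac{700}{4287})^2*(e_{25})^2 + (-\frac{2800}{4287})^2*(e_{34})^2 + (\frac{23597}{8574})^2*(e_{35})^2 + (\frac{14000}{4287})^2*(e_{45})^2 = \frac{3062500}{18378369}*(-1) + \frac{76562500}{18378369}*(+1) + \frac{19600}{18378369}*(-1) + \frac{490000}{18378369}*(+1) + \frac{7840000}{18378369}*(+1) + \frac{556818409}{73513476}*(+1) + \frac{196000000}{18378369}*(-1) = \frac{49}{36} (each basis 2-blade squares to minus the product of its generators' squares); cross terms between blades sharing an index anticommute and cancel; the commuting (index-disjoint) pairs give grade-4 terms 2*c*c'*(blade product), which cancel blade by blade — e_{1235}: \frac{2450000}{18378369} - \frac{2450000}{18378369} = 0; e_{1345}: \frac{49000000}{18378369} - \frac{49000000}{18378369} = 0; e_{2345}: -\frac{3920000}{18378369} + \frac{3920000}{18378369} = 0 — confirming B is simple. So B^2 = \frac{49}{36}.
Answer: boost, certificate B^2 = \frac{49}{36}. No conjugation can change B^2 = \frac{49}{36}; the sign gives the class.


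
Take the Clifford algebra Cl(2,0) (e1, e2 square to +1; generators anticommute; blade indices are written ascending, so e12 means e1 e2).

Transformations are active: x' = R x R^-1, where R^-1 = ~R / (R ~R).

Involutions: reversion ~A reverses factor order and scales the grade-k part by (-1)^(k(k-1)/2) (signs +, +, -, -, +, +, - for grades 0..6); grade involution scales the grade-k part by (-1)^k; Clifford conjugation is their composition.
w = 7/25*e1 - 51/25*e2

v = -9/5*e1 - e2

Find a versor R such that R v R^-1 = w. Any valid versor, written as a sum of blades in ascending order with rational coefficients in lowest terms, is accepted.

Here q(v) = q(w) = 106/25; the classical choice R = v + w = -38/25*e1 - 76/25*e2 then realises v -> w under the sandwich.
Answer: -38/25*e1 - 76/25*e2


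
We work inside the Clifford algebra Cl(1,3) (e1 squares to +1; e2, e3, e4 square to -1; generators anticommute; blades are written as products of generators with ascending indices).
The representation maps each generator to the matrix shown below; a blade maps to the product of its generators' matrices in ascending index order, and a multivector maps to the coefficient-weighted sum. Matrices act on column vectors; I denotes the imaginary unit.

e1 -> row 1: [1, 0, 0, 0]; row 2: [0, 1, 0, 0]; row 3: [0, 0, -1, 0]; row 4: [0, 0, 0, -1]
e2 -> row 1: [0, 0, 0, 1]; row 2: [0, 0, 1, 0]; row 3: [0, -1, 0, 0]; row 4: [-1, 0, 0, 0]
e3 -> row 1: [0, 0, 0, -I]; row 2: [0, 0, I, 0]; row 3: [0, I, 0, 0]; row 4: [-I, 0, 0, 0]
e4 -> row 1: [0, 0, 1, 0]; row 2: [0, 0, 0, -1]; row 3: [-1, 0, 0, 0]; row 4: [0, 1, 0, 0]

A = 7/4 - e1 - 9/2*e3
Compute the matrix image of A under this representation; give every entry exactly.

M = (7/4)*1 + (-1)*rho(e1) + (-9/2)*rho(e3), summed entrywise (1 is the identity matrix):
Answer: row 1: [3/4, 0, 0, 9*I/2]; row 2: [0, 3/4, -9*I/2, 0]; row 3: [0, -9*I/2, 11/4, 0]; row 4: [9*I/2, 0, 0, 11/4]


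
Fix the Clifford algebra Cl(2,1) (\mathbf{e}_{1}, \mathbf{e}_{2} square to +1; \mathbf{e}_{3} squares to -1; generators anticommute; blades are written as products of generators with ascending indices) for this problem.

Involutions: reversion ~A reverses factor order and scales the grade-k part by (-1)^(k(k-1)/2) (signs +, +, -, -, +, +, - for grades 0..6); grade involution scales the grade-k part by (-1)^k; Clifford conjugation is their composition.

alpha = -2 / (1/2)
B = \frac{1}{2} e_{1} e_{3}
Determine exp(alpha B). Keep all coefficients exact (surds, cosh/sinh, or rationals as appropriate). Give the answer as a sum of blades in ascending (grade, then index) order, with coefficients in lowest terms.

B^2 = (\frac{1}{2})^2*(e_{1} e_{3})^2 = \frac{1}{4}*(+1) = \frac{1}{4} (a basis 2-blade squares to minus the product of its generators' squares).
B^2 = \frac{1}{4} — the series telescopes hyperbolically here: l = \frac{1}{2}, alpha*l = -2, so exp(alpha B) = cosh(-2) + (sinh(-2)/(\frac{1}{2}))*B = \cosh{\left(2 \right)} + (- 2 \sinh{\left(2 \right)})*B.
Answer: \cosh{\left(2 \right)} - \sinh{\left(2 \right)} e_{1} e_{3}


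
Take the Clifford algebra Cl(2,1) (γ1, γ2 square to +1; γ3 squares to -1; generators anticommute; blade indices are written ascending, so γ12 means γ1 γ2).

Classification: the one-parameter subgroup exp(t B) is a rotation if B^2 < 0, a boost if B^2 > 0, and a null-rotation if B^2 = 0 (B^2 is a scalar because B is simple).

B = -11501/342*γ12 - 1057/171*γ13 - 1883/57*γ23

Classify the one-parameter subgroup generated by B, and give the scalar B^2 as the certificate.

B^2 term by term: the squares give (-11501/342)^2*(γ12)^2 + (-1057/171)^2*(γ13)^2 + (-1883/57)^2*(γ23)^2 = 132273001/116964*(-1) + 1117249/29241*(+1) + 3545689/3249*(+1) = -49/36 (each basis 2-blade squares to minus the product of its generators' squares); cross terms between blades sharing an index anticommute and cancel. So B^2 = -49/36.
Answer: rotation, certificate B^2 = -49/36. Because -49/36 is invariant under every versor sandwich, the classification follows from its sign alone.


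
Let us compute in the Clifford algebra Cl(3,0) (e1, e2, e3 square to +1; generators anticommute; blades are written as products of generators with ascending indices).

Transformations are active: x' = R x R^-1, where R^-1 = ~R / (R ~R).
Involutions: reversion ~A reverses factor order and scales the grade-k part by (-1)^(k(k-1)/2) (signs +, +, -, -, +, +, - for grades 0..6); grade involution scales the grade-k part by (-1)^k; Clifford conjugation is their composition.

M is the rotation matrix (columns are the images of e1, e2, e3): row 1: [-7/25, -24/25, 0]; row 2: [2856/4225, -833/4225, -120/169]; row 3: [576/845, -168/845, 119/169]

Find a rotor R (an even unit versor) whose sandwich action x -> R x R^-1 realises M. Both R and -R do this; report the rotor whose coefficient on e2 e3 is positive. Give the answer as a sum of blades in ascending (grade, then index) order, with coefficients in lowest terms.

Method: write R = a + b12*e1 e2 + b13*e1 e3 + b23*e2 e3 with a^2 + b12^2 + b13^2 + b23^2 = 1 (so R^-1 = ~R). Expanding the columns R e_j ~R gives tr M = 4a^2 - 1 and, from the antisymmetric part, M21 - M12 = -4a*b12, M13 - M31 = 4a*b13, M32 - M23 = -4a*b23.
Here tr M = 959/4225, so a^2 = (1 + tr M)/4 = 1296/4225 and a = ±36/65. Taking a = 36/65: M21 - M12 = 6912/4225, M13 - M31 = -576/845, M32 - M23 = 432/845, giving b12 = -48/65, b13 = -4/13, b23 = -3/13, i.e. R = 36/65 - 48/65*e1 e2 - 4/13*e1 e3 - 3/13*e2 e3.
Its e2 e3 coefficient is negative, so report the other preimage -R.
Answer: -36/65 + 48/65*e1 e2 + 4/13*e1 e3 + 3/13*e2 e3. Recall the cover is two-to-one: with M of trace 959/4225, both preimages act alike, and the stated e2 e3 sign chooses the sheet.
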